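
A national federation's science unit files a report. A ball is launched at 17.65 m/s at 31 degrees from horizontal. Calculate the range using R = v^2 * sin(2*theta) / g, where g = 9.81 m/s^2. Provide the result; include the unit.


sin(2 * 31) = sin(62) = 0.882948
v^2 = 17.65^2 = 311.5225
R = 311.5225 * 0.882948 / 9.81
= 28.039 m

28.039 m


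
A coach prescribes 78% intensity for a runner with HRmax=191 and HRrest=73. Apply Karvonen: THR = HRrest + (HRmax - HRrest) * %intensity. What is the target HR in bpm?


Heart rate reserve = 191 - 73 = 118
Intensity fraction = 78 / 100 = 0.78
THR = 73 + 118 * 0.78 = 165.04 bpm

165.04 bpm


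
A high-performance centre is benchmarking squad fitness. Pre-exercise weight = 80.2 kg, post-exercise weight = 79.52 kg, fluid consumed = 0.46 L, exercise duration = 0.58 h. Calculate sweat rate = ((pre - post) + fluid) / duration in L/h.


Weight loss = 80.2 - 79.52 = 0.68 kg (approx L)
Total sweat = 0.68 + 0.46 = 1.14 L
Sweat rate = 1.14 / 0.58 = 1.966 L/h

1.966 L/h


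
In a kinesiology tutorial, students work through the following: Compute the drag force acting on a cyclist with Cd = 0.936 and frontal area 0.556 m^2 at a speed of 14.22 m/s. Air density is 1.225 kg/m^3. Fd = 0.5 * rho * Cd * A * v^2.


Step 1: v^2 = 202.2084
Step 2: Fd = 0.5 * 1.225 * 0.936 * 0.556 * 202.2084
= 64.455 N

64.455 N


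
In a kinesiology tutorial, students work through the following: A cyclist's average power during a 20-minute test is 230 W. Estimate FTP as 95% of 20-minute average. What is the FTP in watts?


FTP = 20-min power * 0.95
= 230 * 0.95
= 218.5 W

218.5 W


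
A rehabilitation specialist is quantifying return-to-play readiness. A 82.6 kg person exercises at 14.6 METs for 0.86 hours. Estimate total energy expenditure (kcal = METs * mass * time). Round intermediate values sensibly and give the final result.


Energy = METs * mass(kg) * time(h)
= 14.6 * 82.6 * 0.86
= 1037.13 kcal

1037.13 kcal


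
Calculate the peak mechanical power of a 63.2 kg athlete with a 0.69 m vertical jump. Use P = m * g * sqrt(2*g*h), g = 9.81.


First, sqrt(2gh) = sqrt(2 * 9.81 * 0.69)
= sqrt(13.5378) = 3.679375 m/s
Power = 63.2 * 9.81 * 3.679375 = 2281.18 W

2281.18 W


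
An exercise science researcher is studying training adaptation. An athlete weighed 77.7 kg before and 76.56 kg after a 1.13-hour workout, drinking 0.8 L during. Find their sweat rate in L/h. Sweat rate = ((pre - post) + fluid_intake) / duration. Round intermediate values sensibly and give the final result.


Body mass change = 1.14 kg
Total sweat loss = 1.14 + 0.8 = 1.94 L
Rate = 1.94 / 1.13 = 1.717 L/h

1.717 L/h


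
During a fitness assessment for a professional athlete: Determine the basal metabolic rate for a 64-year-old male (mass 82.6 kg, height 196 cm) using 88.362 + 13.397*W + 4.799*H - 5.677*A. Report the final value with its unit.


BMR = 88.362 + 13.397*82.6 + 4.799*196 - 5.677*64
= 1772.23 kcal/day

1772.23 kcal/day


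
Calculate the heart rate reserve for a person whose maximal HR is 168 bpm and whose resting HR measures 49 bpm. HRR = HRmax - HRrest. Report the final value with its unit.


HRmax = 168 bpm
HRrest = 49 bpm
HRR = 168 - 49 = 119 bpm

119 bpm


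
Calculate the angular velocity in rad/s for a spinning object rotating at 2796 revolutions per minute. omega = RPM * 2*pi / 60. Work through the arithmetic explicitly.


omega = RPM * 2*pi / 60
= 2796 * 6.28318531 / 60
= 292.796 rad/s

292.796 rad/s


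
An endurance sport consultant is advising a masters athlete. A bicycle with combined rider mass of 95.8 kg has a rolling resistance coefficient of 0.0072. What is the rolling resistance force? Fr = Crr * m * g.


Fr = 0.0072 * 95.8 * 9.81
= 0.68976 * 9.81
= 6.767 N

6.767 N


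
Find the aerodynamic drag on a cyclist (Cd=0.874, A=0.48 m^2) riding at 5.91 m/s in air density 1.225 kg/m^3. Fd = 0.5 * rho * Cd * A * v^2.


Fd = 0.5 * 1.225 * 0.874 * 0.48 * 5.91^2
= 0.5 * 1.225 * 0.874 * 0.48 * 34.9281
= 8.975 N

8.975 N


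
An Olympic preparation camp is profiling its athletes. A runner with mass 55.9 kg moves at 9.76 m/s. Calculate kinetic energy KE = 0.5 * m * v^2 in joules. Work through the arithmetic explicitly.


v^2 = 9.76^2 = 95.2576
KE = 0.5 * 55.9 * 95.2576
= 2662.45 J

2662.45 J


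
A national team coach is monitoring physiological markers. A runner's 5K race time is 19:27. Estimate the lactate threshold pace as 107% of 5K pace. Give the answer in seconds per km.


Total race time = 19*60 + 27 = 1167 seconds
5K pace = 1167 / 5 = 233.4 sec/km
LT pace = 233.4 * 1.07 = 249.74 sec/km

249.74 s/km


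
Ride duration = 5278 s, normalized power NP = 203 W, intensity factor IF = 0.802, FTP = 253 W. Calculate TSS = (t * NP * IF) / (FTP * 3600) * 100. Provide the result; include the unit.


Numerator = 5278 * 203 * 0.802 = 859290.068
Denominator = 253 * 3600 = 910800
TSS = 859290.068 / 910800 * 100
= 94.34

94.34 TSS


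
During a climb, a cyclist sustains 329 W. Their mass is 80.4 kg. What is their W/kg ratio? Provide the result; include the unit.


Power-to-weight = 329 W / 80.4 kg
= 4.092 W/kg

4.092 W/kg


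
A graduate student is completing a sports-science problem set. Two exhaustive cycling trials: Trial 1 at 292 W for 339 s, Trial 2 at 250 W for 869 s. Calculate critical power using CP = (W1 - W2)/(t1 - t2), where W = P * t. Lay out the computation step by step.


W1 = 292 * 339 = 98988 J
W2 = 250 * 869 = 217250 J
CP = (98988 - 217250) / (339 - 869)
= -118262 / -530
= 223.14 W

223.14 W


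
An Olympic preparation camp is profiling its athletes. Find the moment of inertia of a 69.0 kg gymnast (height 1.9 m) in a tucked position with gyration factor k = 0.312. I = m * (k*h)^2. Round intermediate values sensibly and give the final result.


Radius of gyration = 0.312 * 1.9 = 0.5928 m
I = 69.0 * 0.5928^2
= 69.0 * 0.351412
= 24.247 kg*m^2

24.247 kg*m^2


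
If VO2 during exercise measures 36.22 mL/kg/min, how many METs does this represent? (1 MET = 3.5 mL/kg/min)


METs = VO2 / 3.5 = 36.22 / 3.5 = 10.35

10.35 METs


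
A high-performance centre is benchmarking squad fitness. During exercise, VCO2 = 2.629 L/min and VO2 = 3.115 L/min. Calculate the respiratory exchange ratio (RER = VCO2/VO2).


RER = VCO2 / VO2
= 2.629 / 3.115
= 0.844

0.844


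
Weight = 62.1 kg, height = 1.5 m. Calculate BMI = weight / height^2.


height^2 = 1.5^2 = 2.25
BMI = 62.1 / 2.25 = 27.6 kg/m^2

27.6 kg/m^2


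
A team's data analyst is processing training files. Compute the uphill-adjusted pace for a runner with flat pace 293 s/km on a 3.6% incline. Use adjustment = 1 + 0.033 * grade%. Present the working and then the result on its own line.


Adjustment factor = 1 + 0.033 * 3.6 = 1.1188
Grade-adjusted pace = 293 * 1.1188 = 327.81 s/km

327.81 s/km


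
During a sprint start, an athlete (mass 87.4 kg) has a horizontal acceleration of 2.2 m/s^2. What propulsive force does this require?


Propulsive force = mass * acceleration
= 87.4 kg * 2.2 m/s^2
= 192.28 N

192.28 N


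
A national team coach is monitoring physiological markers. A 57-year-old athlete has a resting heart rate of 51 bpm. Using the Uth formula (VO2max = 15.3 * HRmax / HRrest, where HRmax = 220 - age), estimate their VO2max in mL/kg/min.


HRmax = 220 - 57 = 163 bpm
Ratio = HRmax / HRrest = 163 / 51 = 3.1961
VO2max = 15.3 * 3.1961 = 48.9 mL/kg/min

48.9 mL/kg/min


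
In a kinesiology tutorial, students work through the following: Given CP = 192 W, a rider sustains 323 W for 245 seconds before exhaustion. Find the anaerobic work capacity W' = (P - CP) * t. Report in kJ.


Excess power = 323 - 192 = 131 W
Work above CP = 131 * 245 = 32095 J
W' = 32.095 kJ

32.095 kJ


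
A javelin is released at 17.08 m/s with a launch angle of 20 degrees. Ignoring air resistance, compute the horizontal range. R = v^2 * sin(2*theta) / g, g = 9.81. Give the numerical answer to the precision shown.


Launch speed squared = 291.7264
sin(2 * 20 deg) = 0.642788
Range = 291.7264 * 0.642788 / 9.81
= 19.115 m

19.115 m


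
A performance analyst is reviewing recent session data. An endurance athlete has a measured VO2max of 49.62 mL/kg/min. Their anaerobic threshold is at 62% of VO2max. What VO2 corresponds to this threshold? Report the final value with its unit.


Anaerobic threshold VO2 = VO2max * 62%
= 49.62 * 0.62
= 30.76 mL/kg/min

30.76 mL/kg/min


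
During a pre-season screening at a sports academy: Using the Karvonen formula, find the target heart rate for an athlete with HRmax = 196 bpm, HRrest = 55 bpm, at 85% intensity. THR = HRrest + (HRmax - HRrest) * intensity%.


HRR = 196 - 55 = 141
THR = 55 + 141 * 0.85
= 55 + 119.85
= 174.85 bpm

174.85 bpm


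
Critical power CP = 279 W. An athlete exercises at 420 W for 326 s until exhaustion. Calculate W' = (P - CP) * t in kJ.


P - CP = 420 - 279 = 141 W
W' = 141 * 326 = 45966 J
= 45966 / 1000 = 45.966 kJ

45.966 kJ


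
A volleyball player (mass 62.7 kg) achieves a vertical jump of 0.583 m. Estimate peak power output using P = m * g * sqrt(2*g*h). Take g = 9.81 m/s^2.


2 * g * h = 2 * 9.81 * 0.583 = 11.43846
sqrt(11.43846) = 3.382079 m/s
P = 62.7 * 9.81 * 3.382079 = 2080.27 W

2080.27 W


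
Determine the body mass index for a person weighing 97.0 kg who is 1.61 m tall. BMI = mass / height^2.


BMI = mass / height^2
= 97.0 / 1.61^2
= 97.0 / 2.5921
= 37.42 kg/m^2

37.42 kg/m^2


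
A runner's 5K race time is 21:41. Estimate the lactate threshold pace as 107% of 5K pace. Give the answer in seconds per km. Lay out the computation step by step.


Total race time = 21*60 + 41 = 1301 seconds
5K pace = 1301 / 5 = 260.2 sec/km
LT pace = 260.2 * 1.07 = 278.41 sec/km

278.41 s/km


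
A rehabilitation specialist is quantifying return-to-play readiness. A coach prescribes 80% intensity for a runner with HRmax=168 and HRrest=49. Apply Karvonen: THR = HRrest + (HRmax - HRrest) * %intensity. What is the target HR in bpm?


Heart rate reserve = 168 - 49 = 119
Intensity fraction = 80 / 100 = 0.8
THR = 49 + 119 * 0.8 = 144.2 bpm

144.2 bpm


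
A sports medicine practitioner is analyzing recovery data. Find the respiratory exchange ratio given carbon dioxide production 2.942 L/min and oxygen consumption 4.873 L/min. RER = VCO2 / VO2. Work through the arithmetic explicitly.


VCO2 = 2.942 L/min
VO2 = 4.873 L/min
RER = 2.942 / 4.873 = 0.6037

0.6037


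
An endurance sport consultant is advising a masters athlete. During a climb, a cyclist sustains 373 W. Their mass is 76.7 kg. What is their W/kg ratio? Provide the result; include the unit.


Power-to-weight = 373 W / 76.7 kg
= 4.863 W/kg

4.863 W/kg


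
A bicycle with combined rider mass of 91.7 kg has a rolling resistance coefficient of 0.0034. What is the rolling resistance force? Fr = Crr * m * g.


Fr = 0.0034 * 91.7 * 9.81
= 0.31178 * 9.81
= 3.059 N

3.059 N


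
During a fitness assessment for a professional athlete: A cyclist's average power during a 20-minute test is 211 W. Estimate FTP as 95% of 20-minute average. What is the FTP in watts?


FTP = 20-min power * 0.95
= 211 * 0.95
= 200.45 W

200.45 W


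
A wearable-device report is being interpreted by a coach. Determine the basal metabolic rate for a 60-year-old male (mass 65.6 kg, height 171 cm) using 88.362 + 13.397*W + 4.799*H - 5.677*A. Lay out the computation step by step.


BMR = 88.362 + 13.397*65.6 + 4.799*171 - 5.677*60
= 1447.21 kcal/day

1447.21 kcal/day


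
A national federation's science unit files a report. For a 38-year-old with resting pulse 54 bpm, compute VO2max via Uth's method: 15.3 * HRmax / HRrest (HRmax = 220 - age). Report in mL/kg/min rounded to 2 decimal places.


Step 1: HRmax = 220 - 38 = 182 bpm
Step 2: Ratio = 182 / 54 = 3.3704
Step 3: VO2max = 15.3 * 3.3704 = 51.57 mL/kg/min

51.57 mL/kg/min


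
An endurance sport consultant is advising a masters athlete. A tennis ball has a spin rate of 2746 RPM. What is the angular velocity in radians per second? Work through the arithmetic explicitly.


Convert RPM to rad/s: multiply by 2*pi and divide by 60
omega = 2746 * 2 * pi / 60
= 287.56 rad/s

287.56 rad/s


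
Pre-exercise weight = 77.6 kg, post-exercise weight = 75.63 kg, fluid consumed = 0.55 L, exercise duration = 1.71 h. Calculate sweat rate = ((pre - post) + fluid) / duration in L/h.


Weight loss = 77.6 - 75.63 = 1.97 kg (approx L)
Total sweat = 1.97 + 0.55 = 2.52 L
Sweat rate = 2.52 / 1.71 = 1.474 L/h

1.474 L/h


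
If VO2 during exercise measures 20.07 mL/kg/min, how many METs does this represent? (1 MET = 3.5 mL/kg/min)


METs = VO2 / 3.5 = 20.07 / 3.5 = 5.73

5.73 METs


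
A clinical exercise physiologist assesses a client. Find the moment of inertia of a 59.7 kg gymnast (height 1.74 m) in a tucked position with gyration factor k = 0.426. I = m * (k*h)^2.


Radius of gyration = 0.426 * 1.74 = 0.74124 m
I = 59.7 * 0.74124^2
= 59.7 * 0.549437
= 32.801 kg*m^2

32.801 kg*m^2


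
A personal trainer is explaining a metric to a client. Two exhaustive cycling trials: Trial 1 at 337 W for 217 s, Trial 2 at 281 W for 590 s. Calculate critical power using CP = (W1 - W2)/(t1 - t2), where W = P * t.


W1 = 337 * 217 = 73129 J
W2 = 281 * 590 = 165790 J
CP = (73129 - 165790) / (217 - 590)
= -92661 / -373
= 248.42 W

248.42 W


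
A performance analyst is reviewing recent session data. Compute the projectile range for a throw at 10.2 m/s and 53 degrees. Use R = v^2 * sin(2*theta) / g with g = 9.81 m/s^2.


Two times the angle = 106 degrees
sin(106) = 0.961262
R = 104.04 * 0.961262 / 9.81 = 10.195 m

10.195 m


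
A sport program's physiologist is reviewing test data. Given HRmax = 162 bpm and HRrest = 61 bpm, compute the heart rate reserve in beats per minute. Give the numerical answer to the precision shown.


Heart rate reserve = maximum HR minus resting HR
HRR = 162 - 61 = 101 bpm

101 bpm


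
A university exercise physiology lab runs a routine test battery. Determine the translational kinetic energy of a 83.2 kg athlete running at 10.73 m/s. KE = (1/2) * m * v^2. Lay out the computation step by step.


KE = 0.5 * m * v^2
= 0.5 * 83.2 * 10.73^2
= 0.5 * 83.2 * 115.1329
= 4789.53 J

4789.53 J


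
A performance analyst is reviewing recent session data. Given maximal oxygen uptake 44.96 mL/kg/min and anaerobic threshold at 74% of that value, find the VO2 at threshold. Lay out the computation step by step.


Percentage as decimal = 0.74
VO2 at AT = 44.96 * 0.74 = 33.27 mL/kg/min

33.27 mL/kg/min


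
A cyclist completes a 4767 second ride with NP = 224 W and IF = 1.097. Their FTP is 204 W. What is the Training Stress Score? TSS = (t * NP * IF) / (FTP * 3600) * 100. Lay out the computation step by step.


t * NP * IF = 4767 * 224 * 1.097 = 1171385.376
FTP * 3600 = 734400
TSS = (1171385.376 / 734400) * 100 = 159.5

159.5 TSS


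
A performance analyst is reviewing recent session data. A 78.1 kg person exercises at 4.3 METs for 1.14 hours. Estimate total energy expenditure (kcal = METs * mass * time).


Energy = METs * mass(kg) * time(h)
= 4.3 * 78.1 * 1.14
= 382.85 kcal

382.85 kcal


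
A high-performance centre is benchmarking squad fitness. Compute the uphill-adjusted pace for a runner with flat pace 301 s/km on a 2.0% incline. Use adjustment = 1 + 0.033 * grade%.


Adjustment factor = 1 + 0.033 * 2.0 = 1.066
Grade-adjusted pace = 301 * 1.066 = 320.87 s/km

320.87 s/km


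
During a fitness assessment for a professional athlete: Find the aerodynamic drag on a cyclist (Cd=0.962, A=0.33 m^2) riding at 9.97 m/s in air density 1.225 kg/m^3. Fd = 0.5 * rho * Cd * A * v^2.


Fd = 0.5 * 1.225 * 0.962 * 0.33 * 9.97^2
= 0.5 * 1.225 * 0.962 * 0.33 * 99.4009
= 19.328 N

19.328 N


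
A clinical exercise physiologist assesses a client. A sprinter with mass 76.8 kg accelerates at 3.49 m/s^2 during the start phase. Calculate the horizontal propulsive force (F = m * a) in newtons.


F = m * a
= 76.8 * 3.49
= 268.03 N

268.03 N


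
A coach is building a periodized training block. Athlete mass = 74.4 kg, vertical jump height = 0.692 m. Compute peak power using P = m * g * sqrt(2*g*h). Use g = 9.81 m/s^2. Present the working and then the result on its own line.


sqrt(2 * 9.81 * 0.692) = sqrt(13.57704) = 3.684704 m/s
P = 74.4 * 9.81 * 3.684704
= 2689.33 W

2689.33 W


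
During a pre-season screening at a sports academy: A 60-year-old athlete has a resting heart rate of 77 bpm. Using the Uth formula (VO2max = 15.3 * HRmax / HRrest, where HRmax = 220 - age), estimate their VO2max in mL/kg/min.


HRmax = 220 - 60 = 160 bpm
Ratio = HRmax / HRrest = 160 / 77 = 2.0779
VO2max = 15.3 * 2.0779 = 31.79 mL/kg/min

31.79 mL/kg/min


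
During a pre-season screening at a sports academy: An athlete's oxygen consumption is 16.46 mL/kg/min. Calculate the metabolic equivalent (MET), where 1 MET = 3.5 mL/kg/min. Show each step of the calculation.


MET = VO2 / 3.5
= 16.46 / 3.5
= 4.7 METs

4.7 METs


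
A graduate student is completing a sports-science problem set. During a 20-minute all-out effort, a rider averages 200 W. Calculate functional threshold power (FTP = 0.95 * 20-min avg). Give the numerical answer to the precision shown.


FTP = 0.95 * 200
= 190.0 W

190.0 W


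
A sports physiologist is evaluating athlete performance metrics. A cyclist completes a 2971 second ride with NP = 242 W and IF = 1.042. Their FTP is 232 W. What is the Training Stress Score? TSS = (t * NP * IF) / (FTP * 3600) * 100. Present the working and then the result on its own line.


t * NP * IF = 2971 * 242 * 1.042 = 749179.244
FTP * 3600 = 835200
TSS = (749179.244 / 835200) * 100 = 89.7

89.7 TSS


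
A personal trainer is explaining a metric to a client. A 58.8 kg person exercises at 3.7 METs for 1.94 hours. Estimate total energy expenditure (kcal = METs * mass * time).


Energy = METs * mass(kg) * time(h)
= 3.7 * 58.8 * 1.94
= 422.07 kcal

422.07 kcal


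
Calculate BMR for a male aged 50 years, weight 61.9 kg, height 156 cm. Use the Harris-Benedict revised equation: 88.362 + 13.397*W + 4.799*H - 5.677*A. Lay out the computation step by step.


Substituting values:
W term = 13.397 * 61.9 = 829.2743
H term = 4.799 * 156 = 748.644
A term = 5.677 * 50 = 283.85
BMR = 1382.43 kcal/day

1382.43 kcal/day


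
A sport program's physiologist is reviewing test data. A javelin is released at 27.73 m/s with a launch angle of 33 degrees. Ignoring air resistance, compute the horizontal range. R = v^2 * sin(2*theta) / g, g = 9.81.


Launch speed squared = 768.9529
sin(2 * 33 deg) = 0.913545
Range = 768.9529 * 0.913545 / 9.81
= 71.608 m

71.608 m


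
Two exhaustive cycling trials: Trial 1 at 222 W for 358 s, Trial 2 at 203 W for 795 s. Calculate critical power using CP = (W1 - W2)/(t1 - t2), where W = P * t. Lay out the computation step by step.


W1 = 222 * 358 = 79476 J
W2 = 203 * 795 = 161385 J
CP = (79476 - 161385) / (358 - 795)
= -81909 / -437
= 187.43 W

187.43 W


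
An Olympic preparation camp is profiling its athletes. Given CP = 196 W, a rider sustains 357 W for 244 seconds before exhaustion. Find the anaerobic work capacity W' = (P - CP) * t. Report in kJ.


Excess power = 357 - 196 = 161 W
Work above CP = 161 * 244 = 39284 J
W' = 39.284 kJ

39.284 kJ


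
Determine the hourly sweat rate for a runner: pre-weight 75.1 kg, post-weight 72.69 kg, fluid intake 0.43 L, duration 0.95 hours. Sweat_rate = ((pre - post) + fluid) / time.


Mass lost = 75.1 - 72.69 = 2.41 kg
Add fluid consumed: 2.41 + 0.43 = 2.84 L total sweat
Sweat rate = 2.84 / 0.95 = 2.989 L/h

2.989 L/h


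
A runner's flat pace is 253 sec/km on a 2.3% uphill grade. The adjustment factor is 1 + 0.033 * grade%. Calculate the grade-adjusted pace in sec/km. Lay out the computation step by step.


Factor = 1 + 0.033 * 2.3 = 1.0759
Adjusted pace = 253 * 1.0759
= 272.2 sec/km

272.2 s/km


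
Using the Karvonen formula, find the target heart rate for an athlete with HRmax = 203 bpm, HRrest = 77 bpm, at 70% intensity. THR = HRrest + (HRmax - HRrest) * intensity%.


HRR = 203 - 77 = 126
THR = 77 + 126 * 0.7
= 77 + 88.2
= 165.2 bpm

165.2 bpm


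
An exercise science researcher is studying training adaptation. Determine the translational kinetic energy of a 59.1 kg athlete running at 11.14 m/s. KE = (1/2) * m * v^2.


KE = 0.5 * m * v^2
= 0.5 * 59.1 * 11.14^2
= 0.5 * 59.1 * 124.0996
= 3667.14 J

3667.14 J


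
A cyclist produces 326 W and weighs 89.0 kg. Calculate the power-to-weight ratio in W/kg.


P/W = power / mass
= 326 / 89.0
= 3.663 W/kg

3.663 W/kg


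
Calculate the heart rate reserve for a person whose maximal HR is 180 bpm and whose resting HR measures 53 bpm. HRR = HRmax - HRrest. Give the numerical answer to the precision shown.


HRmax = 180 bpm
HRrest = 53 bpm
HRR = 180 - 53 = 127 bpm

127 bpm


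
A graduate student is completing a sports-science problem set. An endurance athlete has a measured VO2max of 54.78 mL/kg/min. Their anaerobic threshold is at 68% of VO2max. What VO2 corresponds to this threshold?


Anaerobic threshold VO2 = VO2max * 68%
= 54.78 * 0.68
= 37.25 mL/kg/min

37.25 mL/kg/min


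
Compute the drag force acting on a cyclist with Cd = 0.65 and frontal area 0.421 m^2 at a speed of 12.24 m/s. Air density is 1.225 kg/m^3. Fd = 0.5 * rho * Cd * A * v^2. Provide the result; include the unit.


Step 1: v^2 = 149.8176
Step 2: Fd = 0.5 * 1.225 * 0.65 * 0.421 * 149.8176
= 25.111 N

25.111 N


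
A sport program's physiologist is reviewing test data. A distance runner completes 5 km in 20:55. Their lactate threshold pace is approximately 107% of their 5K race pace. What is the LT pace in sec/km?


Convert to seconds: 20 min 55 s = 1255 s
Pace per km = 1255 / 5 = 251.0 s/km
LT pace = 251.0 * 1.07 = 268.57 s/km

268.57 s/km


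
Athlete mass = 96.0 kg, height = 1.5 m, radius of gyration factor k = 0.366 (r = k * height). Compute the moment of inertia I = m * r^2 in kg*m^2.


r = k * height = 0.366 * 1.5 = 0.549 m
r^2 = 0.549^2 = 0.301401
I = 96.0 * 0.301401 = 28.934 kg*m^2

28.934 kg*m^2


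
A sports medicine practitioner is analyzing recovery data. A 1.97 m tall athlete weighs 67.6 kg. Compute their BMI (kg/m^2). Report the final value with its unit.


height^2 = 3.8809 m^2
BMI = 67.6 / 3.8809 = 17.42 kg/m^2

17.42 kg/m^2


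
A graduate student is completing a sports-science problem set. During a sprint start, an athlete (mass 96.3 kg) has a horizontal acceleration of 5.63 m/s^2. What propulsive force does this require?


Propulsive force = mass * acceleration
= 96.3 kg * 5.63 m/s^2
= 542.17 N

542.17 N


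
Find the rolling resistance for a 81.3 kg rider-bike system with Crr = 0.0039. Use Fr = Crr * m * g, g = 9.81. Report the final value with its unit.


m * g = 81.3 * 9.81 = 797.553 N
Fr = 0.0039 * 797.553 = 3.11 N

3.11 N


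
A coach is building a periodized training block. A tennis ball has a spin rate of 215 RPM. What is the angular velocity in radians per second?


Convert RPM to rad/s: multiply by 2*pi and divide by 60
omega = 215 * 2 * pi / 60
= 22.515 rad/s

22.515 rad/s


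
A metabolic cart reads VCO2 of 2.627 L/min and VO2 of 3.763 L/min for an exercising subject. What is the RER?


RER = VCO2 / VO2 = 2.627 / 3.763 = 0.6981

0.6981


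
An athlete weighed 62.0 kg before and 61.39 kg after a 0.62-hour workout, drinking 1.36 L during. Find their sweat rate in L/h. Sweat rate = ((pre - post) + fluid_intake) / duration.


Body mass change = 0.61 kg
Total sweat loss = 0.61 + 1.36 = 1.97 L
Rate = 1.97 / 0.62 = 3.177 L/h

3.177 L/h


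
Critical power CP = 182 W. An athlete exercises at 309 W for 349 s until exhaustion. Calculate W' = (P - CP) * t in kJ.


P - CP = 309 - 182 = 127 W
W' = 127 * 349 = 44323 J
= 44323 / 1000 = 44.323 kJ

44.323 kJ


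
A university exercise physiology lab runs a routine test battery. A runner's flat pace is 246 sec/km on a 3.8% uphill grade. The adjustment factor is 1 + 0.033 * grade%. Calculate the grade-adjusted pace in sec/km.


Factor = 1 + 0.033 * 3.8 = 1.1254
Adjusted pace = 246 * 1.1254
= 276.85 sec/km

276.85 s/km


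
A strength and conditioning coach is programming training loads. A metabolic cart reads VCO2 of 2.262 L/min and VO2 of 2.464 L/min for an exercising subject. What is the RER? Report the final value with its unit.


RER = VCO2 / VO2 = 2.262 / 2.464 = 0.918

0.918


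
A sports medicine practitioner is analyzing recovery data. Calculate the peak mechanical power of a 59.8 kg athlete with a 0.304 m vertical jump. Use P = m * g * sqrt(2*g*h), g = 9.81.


First, sqrt(2gh) = sqrt(2 * 9.81 * 0.304)
= sqrt(5.96448) = 2.442228 m/s
Power = 59.8 * 9.81 * 2.442228 = 1432.7 W

1432.7 W


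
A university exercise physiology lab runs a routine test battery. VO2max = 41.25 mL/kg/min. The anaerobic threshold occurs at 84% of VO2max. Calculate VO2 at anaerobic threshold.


AT fraction = 84 / 100 = 0.84
AT VO2 = 41.25 * 0.84
= 34.65 mL/kg/min

34.65 mL/kg/min


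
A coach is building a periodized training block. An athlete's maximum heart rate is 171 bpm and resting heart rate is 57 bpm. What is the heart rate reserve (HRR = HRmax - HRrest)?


HRR = HRmax - HRrest
= 171 - 57
= 114 bpm

114 bpm


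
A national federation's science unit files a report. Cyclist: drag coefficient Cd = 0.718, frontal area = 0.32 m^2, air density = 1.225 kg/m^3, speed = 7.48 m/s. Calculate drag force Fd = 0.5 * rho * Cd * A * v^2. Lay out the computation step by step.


v^2 = 7.48^2 = 55.9504
Fd = 0.5 * 1.225 * 0.718 * 0.32 * 55.9504
= 7.874 N

7.874 N


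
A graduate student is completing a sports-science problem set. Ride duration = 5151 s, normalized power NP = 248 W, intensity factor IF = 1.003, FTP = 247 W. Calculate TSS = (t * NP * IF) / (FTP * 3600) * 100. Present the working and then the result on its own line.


Numerator = 5151 * 248 * 1.003 = 1281280.344
Denominator = 247 * 3600 = 889200
TSS = 1281280.344 / 889200 * 100
= 144.09

144.09 TSS


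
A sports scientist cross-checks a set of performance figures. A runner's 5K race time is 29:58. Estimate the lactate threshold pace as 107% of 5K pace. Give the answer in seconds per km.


Total race time = 29*60 + 58 = 1798 seconds
5K pace = 1798 / 5 = 359.6 sec/km
LT pace = 359.6 * 1.07 = 384.77 sec/km

384.77 s/km


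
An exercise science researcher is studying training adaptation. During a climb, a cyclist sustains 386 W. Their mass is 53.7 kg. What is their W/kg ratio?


Power-to-weight = 386 W / 53.7 kg
= 7.188 W/kg

7.188 W/kg


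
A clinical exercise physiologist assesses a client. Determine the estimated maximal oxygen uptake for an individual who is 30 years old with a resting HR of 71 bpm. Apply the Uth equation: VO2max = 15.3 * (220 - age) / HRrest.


HRmax = 220 - 30 = 190
VO2max = 15.3 * (190 / 71)
= 15.3 * 2.6761
= 40.94 mL/kg/min

40.94 mL/kg/min


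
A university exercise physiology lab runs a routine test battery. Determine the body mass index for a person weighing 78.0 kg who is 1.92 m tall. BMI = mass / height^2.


BMI = mass / height^2
= 78.0 / 1.92^2
= 78.0 / 3.6864
= 21.16 kg/m^2

21.16 kg/m^2


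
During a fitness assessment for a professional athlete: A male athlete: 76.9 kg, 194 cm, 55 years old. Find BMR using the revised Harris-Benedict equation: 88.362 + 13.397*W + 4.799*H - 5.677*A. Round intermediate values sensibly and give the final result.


Intercept = 88.362
Weight contribution = 13.397 * 76.9 = 1030.2293
Height contribution = 4.799 * 194 = 931.006
Age contribution = 5.677 * 55 = 312.235
BMR = 88.362 + 1030.2293 + 931.006 - 312.235
= 1737.36 kcal/day

1737.36 kcal/day


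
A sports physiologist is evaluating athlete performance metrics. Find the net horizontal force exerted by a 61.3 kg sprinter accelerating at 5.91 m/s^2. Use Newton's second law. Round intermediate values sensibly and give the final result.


Newton's second law: F = m * a
F = 61.3 * 5.91 = 362.28 N

362.28 N


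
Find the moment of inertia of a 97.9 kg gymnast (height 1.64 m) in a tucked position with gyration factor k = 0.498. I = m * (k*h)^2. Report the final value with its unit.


Radius of gyration = 0.498 * 1.64 = 0.81672 m
I = 97.9 * 0.81672^2
= 97.9 * 0.667032
= 65.302 kg*m^2

65.302 kg*m^2


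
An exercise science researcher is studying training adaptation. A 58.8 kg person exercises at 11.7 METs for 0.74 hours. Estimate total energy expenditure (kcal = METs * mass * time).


Energy = METs * mass(kg) * time(h)
= 11.7 * 58.8 * 0.74
= 509.09 kcal

509.09 kcal


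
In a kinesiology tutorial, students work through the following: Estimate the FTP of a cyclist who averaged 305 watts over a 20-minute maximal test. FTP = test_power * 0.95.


FTP = 305 * 0.95 = 289.75 W

289.75 W


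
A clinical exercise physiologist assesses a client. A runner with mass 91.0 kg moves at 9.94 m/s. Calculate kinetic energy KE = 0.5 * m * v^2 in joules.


v^2 = 9.94^2 = 98.8036
KE = 0.5 * 91.0 * 98.8036
= 4495.56 J

4495.56 J


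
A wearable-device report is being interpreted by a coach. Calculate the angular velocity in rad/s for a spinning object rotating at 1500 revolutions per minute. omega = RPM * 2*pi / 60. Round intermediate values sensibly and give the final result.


omega = RPM * 2*pi / 60
= 1500 * 6.28318531 / 60
= 157.08 rad/s

157.08 rad/s


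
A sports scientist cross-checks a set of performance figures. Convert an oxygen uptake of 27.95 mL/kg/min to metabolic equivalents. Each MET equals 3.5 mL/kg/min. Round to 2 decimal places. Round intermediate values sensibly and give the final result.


One MET = 3.5 mL/kg/min
Number of METs = 27.95 / 3.5
= 7.99 METs

7.99 METs


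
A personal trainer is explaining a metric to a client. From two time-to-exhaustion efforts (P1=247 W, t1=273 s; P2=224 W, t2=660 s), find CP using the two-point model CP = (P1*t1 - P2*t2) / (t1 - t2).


Work in trial 1 = 67431 J
Work in trial 2 = 147840 J
Delta work = -80409 J
Delta time = -387 s
CP = -80409 / -387 = 207.78 W

207.78 W


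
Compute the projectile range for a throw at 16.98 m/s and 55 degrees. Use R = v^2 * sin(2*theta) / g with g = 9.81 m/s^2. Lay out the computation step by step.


Two times the angle = 110 degrees
sin(110) = 0.939693
R = 288.3204 * 0.939693 / 9.81 = 27.618 m

27.618 m


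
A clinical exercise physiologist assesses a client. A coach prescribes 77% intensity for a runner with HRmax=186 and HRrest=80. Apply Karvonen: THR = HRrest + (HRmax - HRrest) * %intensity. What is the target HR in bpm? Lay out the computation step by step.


Heart rate reserve = 186 - 80 = 106
Intensity fraction = 77 / 100 = 0.77
THR = 80 + 106 * 0.77 = 161.62 bpm

161.62 bpm


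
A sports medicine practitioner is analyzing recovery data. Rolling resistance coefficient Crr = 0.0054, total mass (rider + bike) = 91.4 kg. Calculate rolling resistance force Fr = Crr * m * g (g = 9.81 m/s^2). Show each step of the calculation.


Fr = Crr * m * g
= 0.0054 * 91.4 * 9.81
= 4.842 N

4.842 N


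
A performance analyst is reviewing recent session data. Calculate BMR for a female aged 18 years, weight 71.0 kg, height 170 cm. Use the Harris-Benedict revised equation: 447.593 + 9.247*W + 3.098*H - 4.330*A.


Substituting values:
W term = 9.247 * 71.0 = 656.537
H term = 3.098 * 170 = 526.66
A term = 4.330 * 18 = 77.94
BMR = 1552.85 kcal/day

1552.85 kcal/day


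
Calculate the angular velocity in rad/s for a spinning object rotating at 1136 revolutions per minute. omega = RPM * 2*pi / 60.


omega = RPM * 2*pi / 60
= 1136 * 6.28318531 / 60
= 118.962 rad/s

118.962 rad/s


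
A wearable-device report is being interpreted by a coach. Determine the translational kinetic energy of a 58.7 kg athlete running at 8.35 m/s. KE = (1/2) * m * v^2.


KE = 0.5 * m * v^2
= 0.5 * 58.7 * 8.35^2
= 0.5 * 58.7 * 69.7225
= 2046.36 J

2046.36 J


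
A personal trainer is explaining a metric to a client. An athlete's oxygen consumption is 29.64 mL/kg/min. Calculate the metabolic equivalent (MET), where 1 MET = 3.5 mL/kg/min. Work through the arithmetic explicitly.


MET = VO2 / 3.5
= 29.64 / 3.5
= 8.47 METs

8.47 METs


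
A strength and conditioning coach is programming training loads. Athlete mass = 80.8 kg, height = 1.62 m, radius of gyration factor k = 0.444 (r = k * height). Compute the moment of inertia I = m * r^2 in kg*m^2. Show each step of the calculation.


r = k * height = 0.444 * 1.62 = 0.71928 m
r^2 = 0.71928^2 = 0.517364
I = 80.8 * 0.517364 = 41.803 kg*m^2

41.803 kg*m^2


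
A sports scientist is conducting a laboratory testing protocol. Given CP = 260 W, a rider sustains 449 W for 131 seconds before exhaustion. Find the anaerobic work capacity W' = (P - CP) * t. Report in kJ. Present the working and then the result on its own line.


Excess power = 449 - 260 = 189 W
Work above CP = 189 * 131 = 24759 J
W' = 24.759 kJ

24.759 kJ


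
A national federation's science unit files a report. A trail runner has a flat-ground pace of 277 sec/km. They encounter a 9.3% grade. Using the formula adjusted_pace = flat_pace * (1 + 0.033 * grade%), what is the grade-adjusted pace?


Grade factor = 1 + 0.033 * 9.3 = 1.3069
Adjusted = 277 * 1.3069 = 362.01 sec/km

362.01 s/km


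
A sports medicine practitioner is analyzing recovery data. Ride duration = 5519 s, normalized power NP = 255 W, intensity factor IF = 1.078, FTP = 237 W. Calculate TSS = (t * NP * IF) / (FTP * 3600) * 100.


Numerator = 5519 * 255 * 1.078 = 1517117.91
Denominator = 237 * 3600 = 853200
TSS = 1517117.91 / 853200 * 100
= 177.82

177.82 TSS


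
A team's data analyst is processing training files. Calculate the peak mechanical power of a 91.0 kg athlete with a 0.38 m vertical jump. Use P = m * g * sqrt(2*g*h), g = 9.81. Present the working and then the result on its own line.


First, sqrt(2gh) = sqrt(2 * 9.81 * 0.38)
= sqrt(7.4556) = 2.730494 m/s
Power = 91.0 * 9.81 * 2.730494 = 2437.54 W

2437.54 W


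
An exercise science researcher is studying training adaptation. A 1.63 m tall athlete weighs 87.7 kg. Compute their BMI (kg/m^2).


height^2 = 2.6569 m^2
BMI = 87.7 / 2.6569 = 33.01 kg/m^2

33.01 kg/m^2


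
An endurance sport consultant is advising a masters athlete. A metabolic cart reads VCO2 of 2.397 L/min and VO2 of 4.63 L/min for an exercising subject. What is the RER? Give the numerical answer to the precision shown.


RER = VCO2 / VO2 = 2.397 / 4.63 = 0.5177

0.5177


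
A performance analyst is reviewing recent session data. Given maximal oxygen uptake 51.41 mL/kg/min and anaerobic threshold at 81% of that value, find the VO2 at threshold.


Percentage as decimal = 0.81
VO2 at AT = 51.41 * 0.81 = 41.64 mL/kg/min

41.64 mL/kg/min


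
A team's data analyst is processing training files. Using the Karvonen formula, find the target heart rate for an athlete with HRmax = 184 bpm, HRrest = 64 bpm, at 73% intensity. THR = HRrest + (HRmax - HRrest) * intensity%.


HRR = 184 - 64 = 120
THR = 64 + 120 * 0.73
= 64 + 87.6
= 151.6 bpm

151.6 bpm


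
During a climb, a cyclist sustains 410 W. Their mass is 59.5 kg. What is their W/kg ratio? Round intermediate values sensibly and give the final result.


Power-to-weight = 410 W / 59.5 kg
= 6.891 W/kg

6.891 W/kg


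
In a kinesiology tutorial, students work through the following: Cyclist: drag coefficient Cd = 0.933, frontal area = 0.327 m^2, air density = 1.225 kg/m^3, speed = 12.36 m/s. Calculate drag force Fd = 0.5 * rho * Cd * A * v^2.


v^2 = 12.36^2 = 152.7696
Fd = 0.5 * 1.225 * 0.933 * 0.327 * 152.7696
= 28.548 N

28.548 N


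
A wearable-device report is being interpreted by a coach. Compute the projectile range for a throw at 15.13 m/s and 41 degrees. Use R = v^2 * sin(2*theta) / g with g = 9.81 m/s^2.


Two times the angle = 82 degrees
sin(82) = 0.990268
R = 228.9169 * 0.990268 / 9.81 = 23.108 m

23.108 m


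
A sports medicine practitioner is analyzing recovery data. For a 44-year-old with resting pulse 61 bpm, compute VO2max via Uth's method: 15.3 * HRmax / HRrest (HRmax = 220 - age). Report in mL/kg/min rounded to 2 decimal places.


Step 1: HRmax = 220 - 44 = 176 bpm
Step 2: Ratio = 176 / 61 = 2.8852
Step 3: VO2max = 15.3 * 2.8852 = 44.14 mL/kg/min

44.14 mL/kg/min


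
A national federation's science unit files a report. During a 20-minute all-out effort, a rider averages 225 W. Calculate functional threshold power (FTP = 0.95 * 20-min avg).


FTP = 0.95 * 225
= 213.75 W

213.75 W


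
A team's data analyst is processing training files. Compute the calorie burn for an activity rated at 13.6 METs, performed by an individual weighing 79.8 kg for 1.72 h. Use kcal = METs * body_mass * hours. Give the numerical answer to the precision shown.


Product of METs and mass = 13.6 * 79.8 = 1085.28
Total kcal = 1085.28 * 1.72 = 1866.68 kcal

1866.68 kcal


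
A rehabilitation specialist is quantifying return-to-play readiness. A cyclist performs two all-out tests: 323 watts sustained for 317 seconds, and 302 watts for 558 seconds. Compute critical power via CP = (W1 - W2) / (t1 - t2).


W1 = P1 * t1 = 323 * 317 = 102391 J
W2 = P2 * t2 = 302 * 558 = 168516 J
CP = (102391 - 168516) / (317 - 558)
= 274.38 W

274.38 W


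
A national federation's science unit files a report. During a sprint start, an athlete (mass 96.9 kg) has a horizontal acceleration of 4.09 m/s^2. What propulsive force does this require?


Propulsive force = mass * acceleration
= 96.9 kg * 4.09 m/s^2
= 396.32 N

396.32 N


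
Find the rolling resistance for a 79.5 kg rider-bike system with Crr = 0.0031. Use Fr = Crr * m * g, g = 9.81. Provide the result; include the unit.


m * g = 79.5 * 9.81 = 779.895 N
Fr = 0.0031 * 779.895 = 2.418 N

2.418 N


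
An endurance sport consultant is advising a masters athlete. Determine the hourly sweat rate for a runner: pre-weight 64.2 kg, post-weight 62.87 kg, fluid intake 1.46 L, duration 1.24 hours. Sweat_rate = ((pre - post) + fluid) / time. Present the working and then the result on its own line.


Mass lost = 64.2 - 62.87 = 1.33 kg
Add fluid consumed: 1.33 + 1.46 = 2.79 L total sweat
Sweat rate = 2.79 / 1.24 = 2.25 L/h

2.25 L/h


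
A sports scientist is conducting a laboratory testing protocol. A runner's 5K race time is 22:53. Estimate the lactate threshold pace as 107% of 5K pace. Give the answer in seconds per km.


Total race time = 22*60 + 53 = 1373 seconds
5K pace = 1373 / 5 = 274.6 sec/km
LT pace = 274.6 * 1.07 = 293.82 sec/km

293.82 s/km


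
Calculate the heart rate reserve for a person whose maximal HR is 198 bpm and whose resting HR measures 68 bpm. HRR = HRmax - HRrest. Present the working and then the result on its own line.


HRmax = 198 bpm
HRrest = 68 bpm
HRR = 198 - 68 = 130 bpm

130 bpm


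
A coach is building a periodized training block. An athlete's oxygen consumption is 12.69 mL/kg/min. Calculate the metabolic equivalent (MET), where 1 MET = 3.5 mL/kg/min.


MET = VO2 / 3.5
= 12.69 / 3.5
= 3.63 METs

3.63 METs


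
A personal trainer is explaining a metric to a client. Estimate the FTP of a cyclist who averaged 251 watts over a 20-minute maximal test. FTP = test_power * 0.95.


FTP = 251 * 0.95 = 238.45 W

238.45 W


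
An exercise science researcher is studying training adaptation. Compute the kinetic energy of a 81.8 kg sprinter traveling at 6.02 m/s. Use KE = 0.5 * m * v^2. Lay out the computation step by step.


Velocity squared = 36.2404
KE = 0.5 * 81.8 * 36.2404 = 1482.23 J

1482.23 J


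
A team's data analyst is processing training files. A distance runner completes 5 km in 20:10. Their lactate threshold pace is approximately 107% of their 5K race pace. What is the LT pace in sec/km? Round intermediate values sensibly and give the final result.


Convert to seconds: 20 min 10 s = 1210 s
Pace per km = 1210 / 5 = 242.0 s/km
LT pace = 242.0 * 1.07 = 258.94 s/km

258.94 s/km
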